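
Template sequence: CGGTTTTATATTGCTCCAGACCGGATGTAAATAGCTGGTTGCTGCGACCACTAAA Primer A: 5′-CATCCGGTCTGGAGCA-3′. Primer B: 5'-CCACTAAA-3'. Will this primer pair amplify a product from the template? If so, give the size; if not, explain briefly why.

No product — the primers' 3' ends point away from each other.

Primer A (CATCCGGTCTGGAGCA) has reverse complement TGCTCCAGACCGGATG, which matches the top strand at positions 12–27; primer A anneals to the top strand there with its 3' end pointing upstream toward position 12.
Primer B (CCACTAAA) matches the top strand directly at positions 48–55; it anneals to the bottom strand with its 3' end pointing downstream toward position 55.
The 3' ends diverge (primer A extends toward position 1, primer B toward position 55), so the primers never converge on a shared product.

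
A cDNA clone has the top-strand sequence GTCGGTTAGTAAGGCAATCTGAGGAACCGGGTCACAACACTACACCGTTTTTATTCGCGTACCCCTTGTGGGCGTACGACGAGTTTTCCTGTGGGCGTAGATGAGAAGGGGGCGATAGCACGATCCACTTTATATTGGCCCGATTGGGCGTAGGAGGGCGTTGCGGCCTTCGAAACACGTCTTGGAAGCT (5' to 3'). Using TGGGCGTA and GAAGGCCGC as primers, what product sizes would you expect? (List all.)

The forward primer TGGGCGTA matches the top strand at positions 69–76, 92–99, 145–152.
The reverse primer's reverse complement is GCGGCCTTC, matching at positions 163–171.
Each forward site pairs with the reverse site to give a product ending at position 171: sizes 103, 80, 27 bp.

103 bp, 80 bp, 27 bp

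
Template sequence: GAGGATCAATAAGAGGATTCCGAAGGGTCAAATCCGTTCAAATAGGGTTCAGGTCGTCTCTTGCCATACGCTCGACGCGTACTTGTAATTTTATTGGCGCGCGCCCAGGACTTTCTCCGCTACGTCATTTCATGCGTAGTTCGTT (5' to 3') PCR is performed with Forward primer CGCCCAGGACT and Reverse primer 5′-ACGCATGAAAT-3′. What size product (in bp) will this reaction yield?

The forward primer matches the template at positions 102–112.
The reverse primer's reverse complement is ATTTCATGCGT, which matches the template at positions 127–137.
Product length = (reverse-primer end) − (forward-primer start) + 1 = 137 − 102 + 1 = 36 bp.

36 bp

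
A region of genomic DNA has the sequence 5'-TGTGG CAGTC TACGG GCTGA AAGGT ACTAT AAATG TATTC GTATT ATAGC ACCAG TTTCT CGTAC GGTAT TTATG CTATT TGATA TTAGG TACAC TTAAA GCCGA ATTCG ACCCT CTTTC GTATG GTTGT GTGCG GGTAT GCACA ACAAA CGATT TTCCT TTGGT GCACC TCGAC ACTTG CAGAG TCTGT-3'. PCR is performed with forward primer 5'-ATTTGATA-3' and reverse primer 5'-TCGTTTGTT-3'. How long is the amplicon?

Forward primer ATTTGATA is found on the top strand at positions 78–85.
The reverse primer's reverse complement is AACAAACGA, which matches the template at positions 145–153.
The product runs from position 78 to position 153, so its length is 153 − 78 + 1 = 76 bp.

76 bp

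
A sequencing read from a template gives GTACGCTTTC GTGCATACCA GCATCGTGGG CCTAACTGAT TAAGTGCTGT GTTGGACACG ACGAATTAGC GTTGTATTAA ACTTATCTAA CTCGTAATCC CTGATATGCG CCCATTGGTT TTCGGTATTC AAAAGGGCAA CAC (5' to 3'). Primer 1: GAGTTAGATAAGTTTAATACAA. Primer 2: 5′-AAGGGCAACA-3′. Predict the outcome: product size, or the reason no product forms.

No product — the primers' 3' ends point away from each other.

Primer 1 (GAGTTAGATAAGTTTAATACAA) has reverse complement TTGTATTAAACTTATCTAACTC, which matches the top strand at positions 72–93; primer 1 anneals to the top strand there with its 3' end pointing upstream toward position 72.
Primer 2 (AAGGGCAACA) matches the top strand directly at positions 133–142; it anneals to the bottom strand with its 3' end pointing downstream toward position 142.
The 3' ends diverge (primer 1 extends toward position 1, primer 2 toward position 143), so the primers never converge on a shared product.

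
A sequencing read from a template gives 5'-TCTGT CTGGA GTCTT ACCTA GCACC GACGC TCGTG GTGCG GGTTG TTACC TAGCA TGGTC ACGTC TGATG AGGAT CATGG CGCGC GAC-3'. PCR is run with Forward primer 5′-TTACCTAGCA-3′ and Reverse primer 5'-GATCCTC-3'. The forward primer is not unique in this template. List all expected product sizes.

63 bp, 31 bp

The forward primer TTACCTAGCA matches the top strand at positions 14–23, 46–55.
The reverse primer's reverse complement is GAGGATC, matching at positions 70–76.
Each forward site pairs with the reverse site to give a product ending at position 76: sizes 63, 31 bp.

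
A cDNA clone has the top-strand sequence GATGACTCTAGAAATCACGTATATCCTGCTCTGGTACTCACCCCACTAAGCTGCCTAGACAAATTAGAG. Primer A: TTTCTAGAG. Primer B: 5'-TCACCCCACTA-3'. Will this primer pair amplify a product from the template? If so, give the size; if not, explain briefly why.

Primer A (TTTCTAGAG) has reverse complement CTCTAGAAA, which matches the top strand at positions 6–14; primer A anneals to the top strand there with its 3' end pointing upstream toward position 6.
Primer B (TCACCCCACTA) matches the top strand directly at positions 38–48; it anneals to the bottom strand with its 3' end pointing downstream toward position 48.
The 3' ends diverge (primer A extends toward position 1, primer B toward position 69), so the primers never converge on a shared product.

No product — the primers' 3' ends point away from each other.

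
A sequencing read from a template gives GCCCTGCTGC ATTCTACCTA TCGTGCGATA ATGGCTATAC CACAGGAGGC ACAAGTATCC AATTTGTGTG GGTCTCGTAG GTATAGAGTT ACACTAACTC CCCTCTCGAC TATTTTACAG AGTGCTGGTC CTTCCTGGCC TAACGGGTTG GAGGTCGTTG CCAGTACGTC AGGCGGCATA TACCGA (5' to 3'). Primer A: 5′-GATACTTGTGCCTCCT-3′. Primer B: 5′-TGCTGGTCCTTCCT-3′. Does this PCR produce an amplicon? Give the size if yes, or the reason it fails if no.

Primer A (GATACTTGTGCCTCCT) has reverse complement AGGAGGCACAAGTATC, which matches the top strand at positions 44–59; primer A anneals to the top strand there with its 3' end pointing upstream toward position 44.
Primer B (TGCTGGTCCTTCCT) matches the top strand directly at positions 123–136; it anneals to the bottom strand with its 3' end pointing downstream toward position 136.
The 3' ends diverge (primer A extends toward position 1, primer B toward position 186), so the primers never converge on a shared product.

No product — the primers' 3' ends point away from each other.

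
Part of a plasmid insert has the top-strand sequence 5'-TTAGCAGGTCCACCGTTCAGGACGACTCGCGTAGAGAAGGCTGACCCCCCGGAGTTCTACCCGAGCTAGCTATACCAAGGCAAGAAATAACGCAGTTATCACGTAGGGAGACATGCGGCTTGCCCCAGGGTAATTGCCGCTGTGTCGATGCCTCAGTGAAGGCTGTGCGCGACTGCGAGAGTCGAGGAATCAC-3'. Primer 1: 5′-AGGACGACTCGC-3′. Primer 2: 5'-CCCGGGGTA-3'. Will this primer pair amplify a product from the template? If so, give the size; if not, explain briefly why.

Primer 2 (CCCGGGGTA) does not match the top strand, and its reverse complement TACCCCGGG does not match either.
With no annealing site for primer 2, no amplification occurs.

No product — primer 2 has no binding site in the template.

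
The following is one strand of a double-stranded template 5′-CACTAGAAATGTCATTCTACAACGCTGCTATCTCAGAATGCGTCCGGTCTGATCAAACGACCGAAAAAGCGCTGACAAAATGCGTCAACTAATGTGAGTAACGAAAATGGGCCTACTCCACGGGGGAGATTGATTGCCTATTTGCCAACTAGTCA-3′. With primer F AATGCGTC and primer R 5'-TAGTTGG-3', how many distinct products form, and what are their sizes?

The forward primer AATGCGTC matches the top strand at positions 37–44, 79–86.
The reverse primer's reverse complement is CCAACTA, matching at positions 145–151.
Each forward site pairs with the reverse site to give a product ending at position 151: sizes 115, 73 bp.

Two products: 115 bp, 73 bp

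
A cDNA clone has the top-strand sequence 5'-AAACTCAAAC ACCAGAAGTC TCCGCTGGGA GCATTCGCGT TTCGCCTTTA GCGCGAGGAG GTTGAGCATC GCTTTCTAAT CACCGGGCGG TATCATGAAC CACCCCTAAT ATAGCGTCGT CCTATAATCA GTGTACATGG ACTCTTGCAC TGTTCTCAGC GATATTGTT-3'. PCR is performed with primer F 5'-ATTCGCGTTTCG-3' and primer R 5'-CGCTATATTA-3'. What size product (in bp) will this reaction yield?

Forward primer ATTCGCGTTTCG is found on the top strand at positions 33–44.
Reverse complement of the reverse primer: TAATATAGCG. This occurs on the top strand at positions 107–116.
The product runs from position 33 to position 116, so its length is 116 − 33 + 1 = 84 bp.

84 bp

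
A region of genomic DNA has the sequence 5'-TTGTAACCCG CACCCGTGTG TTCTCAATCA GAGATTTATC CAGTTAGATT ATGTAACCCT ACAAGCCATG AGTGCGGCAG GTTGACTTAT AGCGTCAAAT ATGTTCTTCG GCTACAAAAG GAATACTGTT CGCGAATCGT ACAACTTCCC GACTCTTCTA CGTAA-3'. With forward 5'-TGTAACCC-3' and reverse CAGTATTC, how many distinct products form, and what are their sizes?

The forward primer TGTAACCC matches the top strand at positions 2–9, 52–59.
The reverse primer's reverse complement is GAATACTG, matching at positions 121–128.
Each forward site pairs with the reverse site to give a product ending at position 128: sizes 127, 77 bp.

Two products: 127 bp, 77 bp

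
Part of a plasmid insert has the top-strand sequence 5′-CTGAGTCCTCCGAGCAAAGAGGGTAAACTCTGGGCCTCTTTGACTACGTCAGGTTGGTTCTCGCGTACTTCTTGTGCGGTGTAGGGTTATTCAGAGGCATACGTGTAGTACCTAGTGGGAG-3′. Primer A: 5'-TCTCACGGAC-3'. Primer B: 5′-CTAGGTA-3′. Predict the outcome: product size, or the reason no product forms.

No product — primer A has no binding site in the template.

Primer A (TCTCACGGAC) does not match the top strand, and its reverse complement GTCCGTGAGA does not match either.
With no annealing site for primer A, no amplification occurs.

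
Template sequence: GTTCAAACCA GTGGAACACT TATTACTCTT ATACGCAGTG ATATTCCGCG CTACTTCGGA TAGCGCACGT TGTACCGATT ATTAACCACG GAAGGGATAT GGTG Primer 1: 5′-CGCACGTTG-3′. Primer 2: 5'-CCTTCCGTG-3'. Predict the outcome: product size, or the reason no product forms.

Yes — a 32 bp product.

Primer 1 (CGCACGTTG) matches the top strand at positions 64–72; it acts as a forward primer.
Primer 2's reverse complement is CACGGAAGG, matching the top strand at positions 87–95; it acts as a reverse primer.
The 3' ends face each other across positions 64–95, giving a 32 bp product.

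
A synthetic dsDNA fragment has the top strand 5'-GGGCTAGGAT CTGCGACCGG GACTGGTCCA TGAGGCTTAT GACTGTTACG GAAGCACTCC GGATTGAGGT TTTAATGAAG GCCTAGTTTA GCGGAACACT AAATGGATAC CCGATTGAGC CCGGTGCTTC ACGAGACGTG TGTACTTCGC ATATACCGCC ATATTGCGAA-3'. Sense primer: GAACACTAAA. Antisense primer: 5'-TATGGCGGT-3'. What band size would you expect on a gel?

Forward primer GAACACTAAA is found on the top strand at positions 94–103.
Reverse complement of the reverse primer: ACCGCCATA. This occurs on the top strand at positions 155–163.
Amplicon spans positions 94–163: 70 bp.

70 bp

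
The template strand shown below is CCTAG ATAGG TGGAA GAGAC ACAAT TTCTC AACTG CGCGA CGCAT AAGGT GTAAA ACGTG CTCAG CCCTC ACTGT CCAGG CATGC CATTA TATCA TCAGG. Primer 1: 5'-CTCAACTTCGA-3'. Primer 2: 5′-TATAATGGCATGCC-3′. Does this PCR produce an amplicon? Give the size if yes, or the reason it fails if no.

No product — primer 1 has no binding site in the template.

Primer 1 (CTCAACTTCGA) does not match the top strand, and its reverse complement TCGAAGTTGAG does not match either.
With no annealing site for primer 1, no amplification occurs.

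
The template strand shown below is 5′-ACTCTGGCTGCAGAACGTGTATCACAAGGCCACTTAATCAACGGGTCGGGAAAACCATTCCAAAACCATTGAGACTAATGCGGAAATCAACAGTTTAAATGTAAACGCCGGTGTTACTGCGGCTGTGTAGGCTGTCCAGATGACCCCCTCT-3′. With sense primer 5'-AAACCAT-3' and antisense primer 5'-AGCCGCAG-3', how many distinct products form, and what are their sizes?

Two products: 73 bp, 62 bp

The forward primer AAACCAT matches the top strand at positions 52–58, 63–69.
The reverse primer's reverse complement is CTGCGGCT, matching at positions 117–124.
Each forward site pairs with the reverse site to give a product ending at position 124: sizes 73, 62 bp.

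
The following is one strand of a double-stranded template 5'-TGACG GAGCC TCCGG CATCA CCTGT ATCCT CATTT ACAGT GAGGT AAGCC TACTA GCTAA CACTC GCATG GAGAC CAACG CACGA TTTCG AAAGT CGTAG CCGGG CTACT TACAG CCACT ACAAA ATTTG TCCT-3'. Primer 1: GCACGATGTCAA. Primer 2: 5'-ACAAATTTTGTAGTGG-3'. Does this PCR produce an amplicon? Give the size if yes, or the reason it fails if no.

Primer 1 (GCACGATGTCAA) does not match the top strand, and its reverse complement TTGACATCGTGC does not match either.
With no annealing site for primer 1, no amplification occurs.

No product — primer 1 has no binding site in the template.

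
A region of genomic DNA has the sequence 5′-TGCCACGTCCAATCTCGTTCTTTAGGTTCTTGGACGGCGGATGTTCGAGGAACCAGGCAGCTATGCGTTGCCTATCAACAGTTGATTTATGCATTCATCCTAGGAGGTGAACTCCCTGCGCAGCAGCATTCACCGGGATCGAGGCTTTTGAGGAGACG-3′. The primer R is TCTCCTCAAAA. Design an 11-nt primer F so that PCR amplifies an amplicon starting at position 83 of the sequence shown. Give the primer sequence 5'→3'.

The reverse primer's reverse complement TTTTGAGGAGA matches the template at positions 146–156; the product starts at position 83.
The forward primer is identical to the top strand over positions 83–93: TGATTTATGCA.

5'-TGATTTATGCA-3'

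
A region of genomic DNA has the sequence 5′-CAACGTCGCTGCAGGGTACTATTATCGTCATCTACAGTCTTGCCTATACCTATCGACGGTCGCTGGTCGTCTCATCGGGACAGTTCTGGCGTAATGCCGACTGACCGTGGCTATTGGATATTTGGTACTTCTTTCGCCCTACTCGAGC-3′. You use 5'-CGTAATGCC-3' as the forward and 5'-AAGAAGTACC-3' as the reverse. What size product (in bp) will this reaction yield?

The forward primer matches the template at positions 90–98.
Taking the reverse complement of AAGAAGTACC gives GGTACTTCTT, found at positions 124–133 on the template; the primer anneals here to the top strand with its 3' end pointing upstream.
Product length = (reverse-primer end) − (forward-primer start) + 1 = 133 − 90 + 1 = 44 bp.

44 bp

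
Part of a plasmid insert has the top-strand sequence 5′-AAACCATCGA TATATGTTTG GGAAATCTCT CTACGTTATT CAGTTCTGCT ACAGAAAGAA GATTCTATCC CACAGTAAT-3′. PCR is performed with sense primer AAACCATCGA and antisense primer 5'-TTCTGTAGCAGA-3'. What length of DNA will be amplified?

Forward primer AAACCATCGA is found on the top strand at positions 1–10.
Taking the reverse complement of TTCTGTAGCAGA gives TCTGCTACAGAA, found at positions 45–56 on the template; the primer anneals here to the top strand with its 3' end pointing upstream.
The product runs from position 1 to position 56, so its length is 56 − 1 + 1 = 56 bp.

56 bp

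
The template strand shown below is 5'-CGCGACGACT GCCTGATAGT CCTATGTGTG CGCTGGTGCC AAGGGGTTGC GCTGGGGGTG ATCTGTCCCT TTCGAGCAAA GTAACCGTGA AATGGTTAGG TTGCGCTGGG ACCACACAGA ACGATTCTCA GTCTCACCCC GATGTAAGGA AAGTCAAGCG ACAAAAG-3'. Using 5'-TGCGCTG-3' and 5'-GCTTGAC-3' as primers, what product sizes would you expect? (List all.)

131 bp, 112 bp, 58 bp

The forward primer TGCGCTG matches the top strand at positions 29–35, 48–54, 102–108.
The reverse primer's reverse complement is GTCAAGC, matching at positions 153–159.
Each forward site pairs with the reverse site to give a product ending at position 159: sizes 131, 112, 58 bp.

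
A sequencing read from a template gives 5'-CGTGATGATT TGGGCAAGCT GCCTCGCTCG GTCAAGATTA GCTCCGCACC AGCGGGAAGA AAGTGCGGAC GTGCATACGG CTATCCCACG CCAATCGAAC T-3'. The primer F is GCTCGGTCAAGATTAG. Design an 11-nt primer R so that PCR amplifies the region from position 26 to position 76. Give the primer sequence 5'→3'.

The product's 3' end on the top strand is position 76.
The reverse primer anneals to the top strand over positions 66–76, i.e. to CGGACGTGCAT.
Its sequence written 5'→3' is the reverse complement: ATGCACGTCCG.

5'-ATGCACGTCCG-3'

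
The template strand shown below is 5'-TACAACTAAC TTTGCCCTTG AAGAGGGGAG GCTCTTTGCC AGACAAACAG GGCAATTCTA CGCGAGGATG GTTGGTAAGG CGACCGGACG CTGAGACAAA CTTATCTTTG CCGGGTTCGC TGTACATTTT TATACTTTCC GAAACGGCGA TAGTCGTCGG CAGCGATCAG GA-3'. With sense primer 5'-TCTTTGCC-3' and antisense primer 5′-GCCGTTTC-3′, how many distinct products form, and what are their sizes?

The forward primer TCTTTGCC matches the top strand at positions 33–40, 105–112.
The reverse primer's reverse complement is GAAACGGC, matching at positions 141–148.
Each forward site pairs with the reverse site to give a product ending at position 148: sizes 116, 44 bp.

Two products: 116 bp, 44 bp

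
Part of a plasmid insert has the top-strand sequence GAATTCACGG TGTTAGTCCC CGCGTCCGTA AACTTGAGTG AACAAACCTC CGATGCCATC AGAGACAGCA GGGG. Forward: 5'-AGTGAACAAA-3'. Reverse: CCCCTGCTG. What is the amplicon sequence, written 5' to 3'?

Forward primer AGTGAACAAA is found on the top strand at positions 37–46.
Reverse complement of the reverse primer: CAGCAGGGG. This occurs on the top strand at positions 66–74.
The product is the template from position 37 through 74 (38 bp).

5'-AGTGAACAAACCTCCGATGCCATCAGAGACAGCAGGGG-3'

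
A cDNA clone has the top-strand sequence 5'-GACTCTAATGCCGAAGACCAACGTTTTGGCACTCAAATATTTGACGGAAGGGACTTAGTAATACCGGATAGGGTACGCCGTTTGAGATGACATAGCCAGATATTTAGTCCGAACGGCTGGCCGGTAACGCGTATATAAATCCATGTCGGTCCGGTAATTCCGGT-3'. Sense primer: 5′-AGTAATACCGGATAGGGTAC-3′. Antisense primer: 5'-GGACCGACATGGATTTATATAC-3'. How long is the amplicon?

96 bp

Forward primer AGTAATACCGGATAGGGTAC is found on the top strand at positions 57–76.
Reverse complement of the reverse primer: GTATATAAATCCATGTCGGTCC. This occurs on the top strand at positions 131–152.
Product length = (reverse-primer end) − (forward-primer start) + 1 = 152 − 57 + 1 = 96 bp.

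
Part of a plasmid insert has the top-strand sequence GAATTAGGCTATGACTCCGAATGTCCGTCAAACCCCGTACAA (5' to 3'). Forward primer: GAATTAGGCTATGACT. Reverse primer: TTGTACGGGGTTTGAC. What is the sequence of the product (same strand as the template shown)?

Scanning the template, GAATTAGGCTATGACT occurs at positions 1–16; this primer anneals to the bottom strand there with its 3' end pointing downstream.
Taking the reverse complement of TTGTACGGGGTTTGAC gives GTCAAACCCCGTACAA, found at positions 27–42 on the template; the primer anneals here to the top strand with its 3' end pointing upstream.
The product is the template from position 1 through 42 (42 bp).

5'-GAATTAGGCTATGACTCCGAATGTCCGTCAAACCCCGTACAA-3'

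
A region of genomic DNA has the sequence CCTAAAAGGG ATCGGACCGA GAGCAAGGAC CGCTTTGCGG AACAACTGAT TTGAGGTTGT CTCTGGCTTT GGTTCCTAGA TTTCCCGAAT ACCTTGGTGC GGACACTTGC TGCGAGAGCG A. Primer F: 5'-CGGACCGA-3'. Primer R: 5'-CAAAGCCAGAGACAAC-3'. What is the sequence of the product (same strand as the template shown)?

Scanning the template, CGGACCGA occurs at positions 13–20; this primer anneals to the bottom strand there with its 3' end pointing downstream.
The reverse primer's reverse complement is GTTGTCTCTGGCTTTG, which matches the template at positions 56–71.
The product is the template from position 13 through 71 (59 bp).

5'-CGGACCGAGAGCAAGGACCGCTTTGCGGAACAACTGATTTGAGGTTGTCTCTGGCTTTG-3'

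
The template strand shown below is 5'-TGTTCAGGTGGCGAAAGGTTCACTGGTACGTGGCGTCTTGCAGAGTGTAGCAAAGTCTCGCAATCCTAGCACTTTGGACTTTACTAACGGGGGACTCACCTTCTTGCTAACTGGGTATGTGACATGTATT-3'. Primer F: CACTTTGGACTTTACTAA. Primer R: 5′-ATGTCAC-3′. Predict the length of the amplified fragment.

56 bp

Scanning the template, CACTTTGGACTTTACTAA occurs at positions 70–87; this primer anneals to the bottom strand there with its 3' end pointing downstream.
Taking the reverse complement of ATGTCAC gives GTGACAT, found at positions 119–125 on the template; the primer anneals here to the top strand with its 3' end pointing upstream.
The product runs from position 70 to position 125, so its length is 125 − 70 + 1 = 56 bp.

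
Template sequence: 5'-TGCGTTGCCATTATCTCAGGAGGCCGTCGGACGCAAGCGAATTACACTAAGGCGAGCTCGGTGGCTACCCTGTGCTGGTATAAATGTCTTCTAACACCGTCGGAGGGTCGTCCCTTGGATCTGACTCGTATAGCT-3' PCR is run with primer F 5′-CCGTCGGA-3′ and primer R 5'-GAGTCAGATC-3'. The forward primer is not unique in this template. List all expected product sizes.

The forward primer CCGTCGGA matches the top strand at positions 24–31, 97–104.
The reverse primer's reverse complement is GATCTGACTC, matching at positions 118–127.
Each forward site pairs with the reverse site to give a product ending at position 127: sizes 104, 31 bp.

104 bp, 31 bp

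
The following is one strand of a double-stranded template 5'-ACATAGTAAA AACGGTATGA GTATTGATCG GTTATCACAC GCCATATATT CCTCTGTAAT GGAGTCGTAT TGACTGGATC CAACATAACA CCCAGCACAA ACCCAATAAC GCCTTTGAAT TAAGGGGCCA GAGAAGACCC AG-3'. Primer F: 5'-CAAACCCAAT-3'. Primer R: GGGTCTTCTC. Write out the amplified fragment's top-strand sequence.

The forward primer matches the template at positions 98–107.
Taking the reverse complement of GGGTCTTCTC gives GAGAAGACCC, found at positions 131–140 on the template; the primer anneals here to the top strand with its 3' end pointing upstream.
The product is the template from position 98 through 140 (43 bp).

5'-CAAACCCAATAACGCCTTTGAATTAAGGGGCCAGAGAAGACCC-3'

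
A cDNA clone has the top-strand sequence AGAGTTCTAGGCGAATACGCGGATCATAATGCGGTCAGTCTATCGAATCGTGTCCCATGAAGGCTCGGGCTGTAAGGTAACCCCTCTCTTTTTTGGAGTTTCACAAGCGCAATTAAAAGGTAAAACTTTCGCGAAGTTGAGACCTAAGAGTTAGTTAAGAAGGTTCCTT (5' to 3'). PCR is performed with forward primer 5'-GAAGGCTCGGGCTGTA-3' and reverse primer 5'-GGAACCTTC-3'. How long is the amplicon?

109 bp

The forward primer matches the template at positions 59–74.
Reverse complement of the reverse primer: GAAGGTTCC. This occurs on the top strand at positions 159–167.
Amplicon spans positions 59–167: 109 bp.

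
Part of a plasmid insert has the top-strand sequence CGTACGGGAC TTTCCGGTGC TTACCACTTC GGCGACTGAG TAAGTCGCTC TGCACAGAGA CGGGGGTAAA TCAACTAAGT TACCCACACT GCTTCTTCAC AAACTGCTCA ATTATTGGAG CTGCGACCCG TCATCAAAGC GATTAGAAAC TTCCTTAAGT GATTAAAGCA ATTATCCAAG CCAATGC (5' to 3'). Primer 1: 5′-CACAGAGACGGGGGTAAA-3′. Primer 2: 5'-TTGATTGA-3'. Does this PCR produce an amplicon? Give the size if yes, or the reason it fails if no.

Primer 2 (TTGATTGA) does not match the top strand, and its reverse complement TCAATCAA does not match either.
With no annealing site for primer 2, no amplification occurs.

No product — primer 2 has no binding site in the template.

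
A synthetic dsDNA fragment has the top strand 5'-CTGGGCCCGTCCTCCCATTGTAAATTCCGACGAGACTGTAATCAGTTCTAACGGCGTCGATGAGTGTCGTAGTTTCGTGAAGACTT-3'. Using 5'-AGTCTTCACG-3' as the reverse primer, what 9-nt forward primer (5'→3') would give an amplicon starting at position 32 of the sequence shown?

The reverse primer's reverse complement CGTGAAGACT matches the template at positions 76–85; the product starts at position 32.
The forward primer is identical to the top strand over positions 32–40: GAGACTGTA.

5'-GAGACTGTA-3'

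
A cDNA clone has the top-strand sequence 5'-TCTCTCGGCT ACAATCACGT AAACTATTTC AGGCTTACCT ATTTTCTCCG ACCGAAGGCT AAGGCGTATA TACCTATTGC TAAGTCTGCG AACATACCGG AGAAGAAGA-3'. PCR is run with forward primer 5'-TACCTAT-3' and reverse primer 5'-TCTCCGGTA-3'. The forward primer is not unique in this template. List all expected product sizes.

The forward primer TACCTAT matches the top strand at positions 36–42, 71–77.
The reverse primer's reverse complement is TACCGGAGA, matching at positions 95–103.
Each forward site pairs with the reverse site to give a product ending at position 103: sizes 68, 33 bp.

68 bp, 33 bp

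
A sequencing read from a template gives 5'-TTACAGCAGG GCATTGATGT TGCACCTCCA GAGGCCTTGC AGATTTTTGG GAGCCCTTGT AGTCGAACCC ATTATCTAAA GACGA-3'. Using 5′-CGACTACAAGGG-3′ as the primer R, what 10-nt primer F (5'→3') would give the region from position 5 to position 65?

5'-AGCAGGGCAT-3'

The reverse primer's reverse complement CCCTTGTAGTCG matches the template at positions 54–65; the product starts at position 5.
The forward primer is identical to the top strand over positions 5–14: AGCAGGGCAT.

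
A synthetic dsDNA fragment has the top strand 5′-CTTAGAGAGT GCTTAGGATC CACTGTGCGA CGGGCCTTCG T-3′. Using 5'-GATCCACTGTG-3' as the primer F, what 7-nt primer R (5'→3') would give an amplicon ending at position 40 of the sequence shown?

5'-CGAAGGC-3'

The forward primer binds at positions 17–27; the product's 3' end on the top strand is position 40.
The reverse primer anneals to the top strand over positions 34–40, i.e. to GCCTTCG.
Its sequence written 5'→3' is the reverse complement: CGAAGGC.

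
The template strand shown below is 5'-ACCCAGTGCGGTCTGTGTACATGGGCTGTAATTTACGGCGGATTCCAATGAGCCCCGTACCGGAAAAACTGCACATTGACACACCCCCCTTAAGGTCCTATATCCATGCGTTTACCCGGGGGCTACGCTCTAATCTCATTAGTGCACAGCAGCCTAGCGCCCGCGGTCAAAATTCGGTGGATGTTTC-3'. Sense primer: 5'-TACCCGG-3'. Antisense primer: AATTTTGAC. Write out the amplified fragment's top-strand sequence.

5'-TACCCGGGGGCTACGCTCTAATCTCATTAGTGCACAGCAGCCTAGCGCCCGCGGTCAAAATT-3'

Scanning the template, TACCCGG occurs at positions 113–119; this primer anneals to the bottom strand there with its 3' end pointing downstream.
The reverse primer's reverse complement is GTCAAAATT, which matches the template at positions 166–174.
The product is the template from position 113 through 174 (62 bp).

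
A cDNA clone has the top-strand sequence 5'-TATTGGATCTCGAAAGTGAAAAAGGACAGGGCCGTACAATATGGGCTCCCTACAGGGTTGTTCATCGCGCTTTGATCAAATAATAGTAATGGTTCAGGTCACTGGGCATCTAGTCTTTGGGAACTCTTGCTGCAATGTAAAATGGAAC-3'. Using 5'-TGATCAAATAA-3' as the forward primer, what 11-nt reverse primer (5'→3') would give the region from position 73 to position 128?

The product's 3' end on the top strand is position 128.
The reverse primer anneals to the top strand over positions 118–128, i.e. to TGGGAACTCTT.
Its sequence written 5'→3' is the reverse complement: AAGAGTTCCCA.

5'-AAGAGTTCCCA-3'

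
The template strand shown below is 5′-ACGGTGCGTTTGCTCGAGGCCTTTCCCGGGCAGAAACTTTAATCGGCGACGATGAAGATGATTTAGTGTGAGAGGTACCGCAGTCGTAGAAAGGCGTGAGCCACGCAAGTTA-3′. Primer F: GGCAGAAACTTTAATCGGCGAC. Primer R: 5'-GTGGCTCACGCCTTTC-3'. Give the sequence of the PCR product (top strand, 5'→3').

Forward primer GGCAGAAACTTTAATCGGCGAC is found on the top strand at positions 29–50.
Reverse complement of the reverse primer: GAAAGGCGTGAGCCAC. This occurs on the top strand at positions 89–104.
The product is the template from position 29 through 104 (76 bp).

5'-GGCAGAAACTTTAATCGGCGACGATGAAGATGATTTAGTGTGAGAGGTACCGCAGTCGTAGAAAGGCGTGAGCCAC-3'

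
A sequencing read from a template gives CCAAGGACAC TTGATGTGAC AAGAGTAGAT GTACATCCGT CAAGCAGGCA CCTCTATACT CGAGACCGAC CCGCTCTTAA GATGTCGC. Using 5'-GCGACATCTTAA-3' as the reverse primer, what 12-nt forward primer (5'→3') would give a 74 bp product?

The reverse primer's reverse complement TTAAGATGTCGC matches the template at positions 77–88, so the product ends at position 88.
A 74 bp product then starts at position 88 − 74 + 1 = 15.
The forward primer is identical to the top strand there: TGTGACAAGAGT.

5'-TGTGACAAGAGT-3'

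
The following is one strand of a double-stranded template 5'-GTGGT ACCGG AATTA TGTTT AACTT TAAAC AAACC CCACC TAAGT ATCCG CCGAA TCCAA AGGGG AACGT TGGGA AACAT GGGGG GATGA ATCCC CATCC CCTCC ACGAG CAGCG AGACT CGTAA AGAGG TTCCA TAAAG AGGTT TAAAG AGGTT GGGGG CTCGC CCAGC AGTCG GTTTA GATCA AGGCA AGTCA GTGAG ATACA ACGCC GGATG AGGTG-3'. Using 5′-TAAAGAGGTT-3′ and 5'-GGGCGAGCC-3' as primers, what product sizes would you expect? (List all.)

45 bp, 32 bp, 22 bp

The forward primer TAAAGAGGTT matches the top strand at positions 123–132, 136–145, 146–155.
The reverse primer's reverse complement is GGCTCGCCC, matching at positions 159–167.
Each forward site pairs with the reverse site to give a product ending at position 167: sizes 45, 32, 22 bp.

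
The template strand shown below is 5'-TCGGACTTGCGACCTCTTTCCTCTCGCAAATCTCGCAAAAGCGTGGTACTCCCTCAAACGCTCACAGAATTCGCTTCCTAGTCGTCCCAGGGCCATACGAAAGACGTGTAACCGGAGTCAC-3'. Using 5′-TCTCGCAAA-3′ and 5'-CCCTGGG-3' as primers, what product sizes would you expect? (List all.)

71 bp, 62 bp

The forward primer TCTCGCAAA matches the top strand at positions 22–30, 31–39.
The reverse primer's reverse complement is CCCAGGG, matching at positions 86–92.
Each forward site pairs with the reverse site to give a product ending at position 92: sizes 71, 62 bp.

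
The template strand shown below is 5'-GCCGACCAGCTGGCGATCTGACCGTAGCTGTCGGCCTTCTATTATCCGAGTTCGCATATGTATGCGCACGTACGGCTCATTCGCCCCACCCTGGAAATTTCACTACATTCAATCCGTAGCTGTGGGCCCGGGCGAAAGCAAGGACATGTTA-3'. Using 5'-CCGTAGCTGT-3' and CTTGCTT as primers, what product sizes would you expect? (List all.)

The forward primer CCGTAGCTGT matches the top strand at positions 22–31, 114–123.
The reverse primer's reverse complement is AAGCAAG, matching at positions 136–142.
Each forward site pairs with the reverse site to give a product ending at position 142: sizes 121, 29 bp.

121 bp, 29 bp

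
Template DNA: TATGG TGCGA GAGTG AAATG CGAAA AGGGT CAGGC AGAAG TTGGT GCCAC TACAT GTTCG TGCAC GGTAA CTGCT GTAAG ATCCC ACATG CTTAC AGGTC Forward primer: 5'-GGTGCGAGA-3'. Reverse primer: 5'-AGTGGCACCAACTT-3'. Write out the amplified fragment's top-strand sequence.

Forward primer GGTGCGAGA is found on the top strand at positions 4–12.
Reverse complement of the reverse primer: AAGTTGGTGCCACT. This occurs on the top strand at positions 38–51.
The product is the template from position 4 through 51 (48 bp).

5'-GGTGCGAGAGTGAAATGCGAAAAGGGTCAGGCAGAAGTTGGTGCCACT-3'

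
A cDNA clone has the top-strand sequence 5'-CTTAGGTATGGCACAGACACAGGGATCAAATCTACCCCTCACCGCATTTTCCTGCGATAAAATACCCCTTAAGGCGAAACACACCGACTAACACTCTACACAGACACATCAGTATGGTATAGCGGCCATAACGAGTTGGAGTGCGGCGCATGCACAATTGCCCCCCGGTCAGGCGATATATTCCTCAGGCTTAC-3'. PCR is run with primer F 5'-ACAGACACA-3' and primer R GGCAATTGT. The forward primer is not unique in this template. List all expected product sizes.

The forward primer ACAGACACA matches the top strand at positions 13–21, 100–108.
The reverse primer's reverse complement is ACAATTGCC, matching at positions 154–162.
Each forward site pairs with the reverse site to give a product ending at position 162: sizes 150, 63 bp.

150 bp, 63 bp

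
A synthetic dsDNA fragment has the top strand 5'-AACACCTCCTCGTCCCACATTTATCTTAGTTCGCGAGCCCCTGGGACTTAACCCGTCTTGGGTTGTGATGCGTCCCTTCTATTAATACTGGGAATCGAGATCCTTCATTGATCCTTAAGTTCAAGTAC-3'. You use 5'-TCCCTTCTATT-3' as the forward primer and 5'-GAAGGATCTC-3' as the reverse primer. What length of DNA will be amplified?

The forward primer matches the template at positions 73–83.
Taking the reverse complement of GAAGGATCTC gives GAGATCCTTC, found at positions 97–106 on the template; the primer anneals here to the top strand with its 3' end pointing upstream.
Amplicon spans positions 73–106: 34 bp.

34 bp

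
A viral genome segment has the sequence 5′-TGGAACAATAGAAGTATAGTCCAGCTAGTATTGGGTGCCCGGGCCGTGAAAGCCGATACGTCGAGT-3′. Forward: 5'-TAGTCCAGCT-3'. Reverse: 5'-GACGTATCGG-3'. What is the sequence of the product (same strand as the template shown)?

The forward primer matches the template at positions 17–26.
The reverse primer's reverse complement is CCGATACGTC, which matches the template at positions 53–62.
The product is the template from position 17 through 62 (46 bp).

5'-TAGTCCAGCTAGTATTGGGTGCCCGGGCCGTGAAAGCCGATACGTC-3'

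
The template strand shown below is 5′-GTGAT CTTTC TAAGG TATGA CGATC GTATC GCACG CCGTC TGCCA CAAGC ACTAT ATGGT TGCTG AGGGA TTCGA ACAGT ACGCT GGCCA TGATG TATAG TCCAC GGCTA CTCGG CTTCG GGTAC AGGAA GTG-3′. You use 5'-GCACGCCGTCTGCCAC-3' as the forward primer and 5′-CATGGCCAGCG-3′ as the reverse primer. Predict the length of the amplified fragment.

62 bp

Scanning the template, GCACGCCGTCTGCCAC occurs at positions 31–46; this primer anneals to the bottom strand there with its 3' end pointing downstream.
Reverse complement of the reverse primer: CGCTGGCCATG. This occurs on the top strand at positions 82–92.
Product length = (reverse-primer end) − (forward-primer start) + 1 = 92 − 31 + 1 = 62 bp.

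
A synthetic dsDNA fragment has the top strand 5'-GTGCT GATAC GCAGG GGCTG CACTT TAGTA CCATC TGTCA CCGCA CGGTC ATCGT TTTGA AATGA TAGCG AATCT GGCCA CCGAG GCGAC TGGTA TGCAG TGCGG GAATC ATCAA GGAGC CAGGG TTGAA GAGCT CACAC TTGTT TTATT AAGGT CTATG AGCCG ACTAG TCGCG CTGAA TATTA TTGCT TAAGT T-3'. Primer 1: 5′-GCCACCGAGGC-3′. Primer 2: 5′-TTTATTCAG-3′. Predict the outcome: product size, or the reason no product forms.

Primer 2 (TTTATTCAG) does not match the top strand, and its reverse complement CTGAATAAA does not match either.
With no annealing site for primer 2, no amplification occurs.

No product — primer 2 has no binding site in the template.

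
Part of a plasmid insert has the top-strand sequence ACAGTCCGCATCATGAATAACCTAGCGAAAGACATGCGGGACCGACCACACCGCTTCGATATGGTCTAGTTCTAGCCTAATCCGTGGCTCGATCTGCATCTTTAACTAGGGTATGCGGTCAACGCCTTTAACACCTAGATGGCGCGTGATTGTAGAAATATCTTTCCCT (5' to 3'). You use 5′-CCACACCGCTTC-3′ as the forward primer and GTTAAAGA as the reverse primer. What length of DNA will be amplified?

The forward primer matches the template at positions 46–57.
The reverse primer's reverse complement is TCTTTAAC, which matches the template at positions 99–106.
Amplicon spans positions 46–106: 61 bp.

61 bp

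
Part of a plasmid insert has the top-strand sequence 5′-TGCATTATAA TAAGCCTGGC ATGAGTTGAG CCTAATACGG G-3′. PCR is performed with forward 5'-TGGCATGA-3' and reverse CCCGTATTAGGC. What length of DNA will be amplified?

25 bp

The forward primer matches the template at positions 17–24.
Reverse complement of the reverse primer: GCCTAATACGGG. This occurs on the top strand at positions 30–41.
The product runs from position 17 to position 41, so its length is 41 − 17 + 1 = 25 bp.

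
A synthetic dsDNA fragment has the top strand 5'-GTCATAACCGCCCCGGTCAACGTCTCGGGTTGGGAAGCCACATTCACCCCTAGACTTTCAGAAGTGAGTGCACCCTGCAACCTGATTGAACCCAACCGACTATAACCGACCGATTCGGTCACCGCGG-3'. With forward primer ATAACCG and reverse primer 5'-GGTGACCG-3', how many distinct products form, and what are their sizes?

Two products: 120 bp, 22 bp

The forward primer ATAACCG matches the top strand at positions 4–10, 102–108.
The reverse primer's reverse complement is CGGTCACC, matching at positions 116–123.
Each forward site pairs with the reverse site to give a product ending at position 123: sizes 120, 22 bp.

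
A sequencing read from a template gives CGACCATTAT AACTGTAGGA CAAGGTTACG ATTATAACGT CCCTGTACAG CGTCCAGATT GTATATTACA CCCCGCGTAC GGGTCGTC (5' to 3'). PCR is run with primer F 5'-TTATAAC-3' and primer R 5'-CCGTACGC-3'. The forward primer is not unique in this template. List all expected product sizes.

76 bp, 51 bp

The forward primer TTATAAC matches the top strand at positions 7–13, 32–38.
The reverse primer's reverse complement is GCGTACGG, matching at positions 75–82.
Each forward site pairs with the reverse site to give a product ending at position 82: sizes 76, 51 bp.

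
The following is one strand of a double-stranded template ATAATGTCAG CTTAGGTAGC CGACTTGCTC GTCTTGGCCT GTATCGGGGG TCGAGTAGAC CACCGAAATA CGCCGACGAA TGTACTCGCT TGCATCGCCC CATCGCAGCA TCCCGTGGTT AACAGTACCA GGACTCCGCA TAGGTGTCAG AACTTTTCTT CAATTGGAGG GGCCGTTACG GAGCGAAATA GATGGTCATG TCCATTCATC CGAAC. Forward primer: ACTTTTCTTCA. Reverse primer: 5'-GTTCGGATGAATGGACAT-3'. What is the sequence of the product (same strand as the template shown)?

5'-ACTTTTCTTCAATTGGAGGGGCCGTTACGGAGCGAAATAGATGGTCATGTCCATTCATCCGAAC-3'

Scanning the template, ACTTTTCTTCA occurs at positions 152–162; this primer anneals to the bottom strand there with its 3' end pointing downstream.
Taking the reverse complement of GTTCGGATGAATGGACAT gives ATGTCCATTCATCCGAAC, found at positions 198–215 on the template; the primer anneals here to the top strand with its 3' end pointing upstream.
The product is the template from position 152 through 215 (64 bp).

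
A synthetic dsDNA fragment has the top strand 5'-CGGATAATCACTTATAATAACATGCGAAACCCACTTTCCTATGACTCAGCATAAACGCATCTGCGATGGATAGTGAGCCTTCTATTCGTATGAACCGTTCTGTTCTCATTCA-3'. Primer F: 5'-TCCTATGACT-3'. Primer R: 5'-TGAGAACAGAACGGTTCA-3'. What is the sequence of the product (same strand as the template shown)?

Scanning the template, TCCTATGACT occurs at positions 37–46; this primer anneals to the bottom strand there with its 3' end pointing downstream.
Taking the reverse complement of TGAGAACAGAACGGTTCA gives TGAACCGTTCTGTTCTCA, found at positions 91–108 on the template; the primer anneals here to the top strand with its 3' end pointing upstream.
The product is the template from position 37 through 108 (72 bp).

5'-TCCTATGACTCAGCATAAACGCATCTGCGATGGATAGTGAGCCTTCTATTCGTATGAACCGTTCTGTTCTCA-3'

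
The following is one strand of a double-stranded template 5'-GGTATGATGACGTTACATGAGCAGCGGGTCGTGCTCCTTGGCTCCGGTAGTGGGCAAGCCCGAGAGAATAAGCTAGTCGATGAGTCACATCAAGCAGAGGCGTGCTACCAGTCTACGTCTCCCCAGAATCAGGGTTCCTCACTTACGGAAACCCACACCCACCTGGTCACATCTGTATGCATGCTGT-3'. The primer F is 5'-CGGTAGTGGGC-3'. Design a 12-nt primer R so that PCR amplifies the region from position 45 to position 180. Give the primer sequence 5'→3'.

The product's 3' end on the top strand is position 180.
The reverse primer anneals to the top strand over positions 169–180, i.e. to ACATCTGTATGC.
Its sequence written 5'→3' is the reverse complement: GCATACAGATGT.

5'-GCATACAGATGT-3'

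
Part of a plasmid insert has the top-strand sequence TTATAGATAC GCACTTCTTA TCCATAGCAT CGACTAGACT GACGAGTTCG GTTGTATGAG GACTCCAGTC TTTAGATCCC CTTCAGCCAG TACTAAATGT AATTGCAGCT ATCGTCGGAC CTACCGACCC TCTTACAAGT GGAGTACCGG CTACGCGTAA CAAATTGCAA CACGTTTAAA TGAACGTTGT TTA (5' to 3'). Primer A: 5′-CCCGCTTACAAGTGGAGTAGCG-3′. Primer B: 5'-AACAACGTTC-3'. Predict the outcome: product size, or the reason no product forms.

No product — primer A has no binding site in the template.

Primer A (CCCGCTTACAAGTGGAGTAGCG) does not match the top strand, and its reverse complement CGCTACTCCACTTGTAAGCGGG does not match either.
With no annealing site for primer A, no amplification occurs.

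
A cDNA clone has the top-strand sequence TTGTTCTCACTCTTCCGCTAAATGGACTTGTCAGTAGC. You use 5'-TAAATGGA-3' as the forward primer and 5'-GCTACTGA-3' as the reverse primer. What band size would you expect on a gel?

Forward primer TAAATGGA is found on the top strand at positions 19–26.
Taking the reverse complement of GCTACTGA gives TCAGTAGC, found at positions 31–38 on the template; the primer anneals here to the top strand with its 3' end pointing upstream.
The product runs from position 19 to position 38, so its length is 38 − 19 + 1 = 20 bp.

20 bp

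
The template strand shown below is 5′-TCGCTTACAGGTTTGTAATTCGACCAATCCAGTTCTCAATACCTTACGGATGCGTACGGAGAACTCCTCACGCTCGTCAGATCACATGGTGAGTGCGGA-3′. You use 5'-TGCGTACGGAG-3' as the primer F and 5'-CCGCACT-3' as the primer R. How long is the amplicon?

48 bp

The forward primer matches the template at positions 51–61.
The reverse primer's reverse complement is AGTGCGG, which matches the template at positions 92–98.
The product runs from position 51 to position 98, so its length is 98 − 51 + 1 = 48 bp.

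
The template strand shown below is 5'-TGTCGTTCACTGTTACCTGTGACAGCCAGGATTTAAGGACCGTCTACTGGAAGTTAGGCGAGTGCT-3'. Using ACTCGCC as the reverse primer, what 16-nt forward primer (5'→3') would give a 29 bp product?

5'-AAGGACCGTCTACTGG-3'

The reverse primer's reverse complement GGCGAGT matches the template at positions 57–63, so the product ends at position 63.
A 29 bp product then starts at position 63 − 29 + 1 = 35.
The forward primer is identical to the top strand there: AAGGACCGTCTACTGG.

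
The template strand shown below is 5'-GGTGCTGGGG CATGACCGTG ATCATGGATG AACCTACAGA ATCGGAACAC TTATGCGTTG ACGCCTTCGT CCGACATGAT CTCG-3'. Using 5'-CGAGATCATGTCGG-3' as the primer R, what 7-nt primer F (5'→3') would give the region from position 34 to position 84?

The reverse primer's reverse complement CCGACATGATCTCG matches the template at positions 71–84; the product starts at position 34.
The forward primer is identical to the top strand over positions 34–40: CTACAGA.

5'-CTACAGA-3'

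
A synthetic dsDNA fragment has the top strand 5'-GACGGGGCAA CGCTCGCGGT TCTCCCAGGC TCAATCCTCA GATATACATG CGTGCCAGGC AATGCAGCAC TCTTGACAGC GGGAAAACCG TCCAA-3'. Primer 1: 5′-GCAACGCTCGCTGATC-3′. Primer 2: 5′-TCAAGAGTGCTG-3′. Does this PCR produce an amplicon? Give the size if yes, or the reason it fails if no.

No product — primer 1 has no binding site in the template.

Primer 1 (GCAACGCTCGCTGATC) does not match the top strand, and its reverse complement GATCAGCGAGCGTTGC does not match either.
With no annealing site for primer 1, no amplification occurs.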